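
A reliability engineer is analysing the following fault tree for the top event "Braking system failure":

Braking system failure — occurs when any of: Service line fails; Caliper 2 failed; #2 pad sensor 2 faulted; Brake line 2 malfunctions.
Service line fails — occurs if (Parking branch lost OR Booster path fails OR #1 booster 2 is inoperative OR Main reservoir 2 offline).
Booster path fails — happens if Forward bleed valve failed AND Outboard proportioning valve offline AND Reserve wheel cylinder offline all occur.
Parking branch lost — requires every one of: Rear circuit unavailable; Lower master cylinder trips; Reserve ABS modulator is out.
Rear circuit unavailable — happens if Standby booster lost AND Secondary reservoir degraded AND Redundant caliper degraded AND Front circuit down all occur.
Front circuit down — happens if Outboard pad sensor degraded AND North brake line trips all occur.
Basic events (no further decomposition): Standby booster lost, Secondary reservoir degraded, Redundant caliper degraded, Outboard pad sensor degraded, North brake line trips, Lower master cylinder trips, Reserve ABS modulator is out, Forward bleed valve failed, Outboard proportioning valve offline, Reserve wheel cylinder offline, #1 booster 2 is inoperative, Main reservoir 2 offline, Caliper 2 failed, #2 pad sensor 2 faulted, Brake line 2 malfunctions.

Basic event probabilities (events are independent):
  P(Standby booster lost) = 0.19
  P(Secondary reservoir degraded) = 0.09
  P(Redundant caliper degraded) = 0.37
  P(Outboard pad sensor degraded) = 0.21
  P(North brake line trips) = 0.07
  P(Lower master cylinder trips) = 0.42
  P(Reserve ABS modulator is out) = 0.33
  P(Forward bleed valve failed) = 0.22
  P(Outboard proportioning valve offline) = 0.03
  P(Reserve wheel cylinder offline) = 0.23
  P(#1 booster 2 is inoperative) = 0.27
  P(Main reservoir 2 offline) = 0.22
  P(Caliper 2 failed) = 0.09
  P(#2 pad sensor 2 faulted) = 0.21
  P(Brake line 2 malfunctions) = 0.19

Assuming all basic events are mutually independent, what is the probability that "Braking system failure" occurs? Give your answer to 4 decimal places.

P(Front circuit down) [AND] = 0.21 × 0.07 = 0.014700
P(Rear circuit unavailable) [AND] = 0.19 × 0.09 × 0.37 × 0.014700 = 0.000093
P(Parking branch lost) [AND] = 0.000093 × 0.42 × 0.33 = 0.000013
P(Booster path fails) [AND] = 0.22 × 0.03 × 0.23 = 0.001518
P(Service line fails) [OR] = 1 − (1−0.000013) × (1−0.001518) × (1−0.27) × (1−0.22) = 0.431472
P(Braking system failure) [OR] = 1 − (1−0.431472) × (1−0.09) × (1−0.21) × (1−0.19) = 0.668941
Rounded to 4 decimal places: P(Braking system failure) ≈ 0.6689.

0.6689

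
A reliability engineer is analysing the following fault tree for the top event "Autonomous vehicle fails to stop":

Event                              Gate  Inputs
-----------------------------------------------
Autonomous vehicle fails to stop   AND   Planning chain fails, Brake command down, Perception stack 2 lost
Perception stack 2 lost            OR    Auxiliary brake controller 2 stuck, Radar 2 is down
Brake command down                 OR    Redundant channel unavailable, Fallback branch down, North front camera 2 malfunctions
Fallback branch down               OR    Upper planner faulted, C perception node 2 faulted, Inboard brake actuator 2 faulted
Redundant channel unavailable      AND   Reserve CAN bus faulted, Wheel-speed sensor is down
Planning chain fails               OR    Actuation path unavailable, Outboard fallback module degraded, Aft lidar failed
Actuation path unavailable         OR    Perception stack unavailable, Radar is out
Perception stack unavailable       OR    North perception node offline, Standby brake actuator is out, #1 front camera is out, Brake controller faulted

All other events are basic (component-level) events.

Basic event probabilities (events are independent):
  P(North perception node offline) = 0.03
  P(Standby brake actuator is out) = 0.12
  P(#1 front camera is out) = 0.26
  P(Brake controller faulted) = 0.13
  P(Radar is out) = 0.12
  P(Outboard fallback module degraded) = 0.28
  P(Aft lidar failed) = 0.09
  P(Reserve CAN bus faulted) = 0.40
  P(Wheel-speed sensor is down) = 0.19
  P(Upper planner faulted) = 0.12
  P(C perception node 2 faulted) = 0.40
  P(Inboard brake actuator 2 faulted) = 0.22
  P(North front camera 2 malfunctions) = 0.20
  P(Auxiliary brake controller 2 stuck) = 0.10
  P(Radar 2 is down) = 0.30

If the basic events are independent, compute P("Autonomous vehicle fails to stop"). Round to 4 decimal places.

P(Perception stack unavailable) [OR] = 1 − (1−0.03) × (1−0.12) × (1−0.26) × (1−0.13) = 0.450452
P(Actuation path unavailable) [OR] = 1 − (1−0.450452) × (1−0.12) = 0.516398
P(Planning chain fails) [OR] = 1 − (1−0.516398) × (1−0.28) × (1−0.09) = 0.683144
P(Redundant channel unavailable) [AND] = 0.40 × 0.19 = 0.076000
P(Fallback branch down) [OR] = 1 − (1−0.12) × (1−0.40) × (1−0.22) = 0.588160
P(Brake command down) [OR] = 1 − (1−0.076000) × (1−0.588160) × (1−0.20) = 0.695568
P(Perception stack 2 lost) [OR] = 1 − (1−0.10) × (1−0.30) = 0.370000
P(Autonomous vehicle fails to stop) [AND] = 0.683144 × 0.695568 × 0.370000 = 0.175814
Rounded to 4 decimal places: P(Autonomous vehicle fails to stop) ≈ 0.1758.

0.1758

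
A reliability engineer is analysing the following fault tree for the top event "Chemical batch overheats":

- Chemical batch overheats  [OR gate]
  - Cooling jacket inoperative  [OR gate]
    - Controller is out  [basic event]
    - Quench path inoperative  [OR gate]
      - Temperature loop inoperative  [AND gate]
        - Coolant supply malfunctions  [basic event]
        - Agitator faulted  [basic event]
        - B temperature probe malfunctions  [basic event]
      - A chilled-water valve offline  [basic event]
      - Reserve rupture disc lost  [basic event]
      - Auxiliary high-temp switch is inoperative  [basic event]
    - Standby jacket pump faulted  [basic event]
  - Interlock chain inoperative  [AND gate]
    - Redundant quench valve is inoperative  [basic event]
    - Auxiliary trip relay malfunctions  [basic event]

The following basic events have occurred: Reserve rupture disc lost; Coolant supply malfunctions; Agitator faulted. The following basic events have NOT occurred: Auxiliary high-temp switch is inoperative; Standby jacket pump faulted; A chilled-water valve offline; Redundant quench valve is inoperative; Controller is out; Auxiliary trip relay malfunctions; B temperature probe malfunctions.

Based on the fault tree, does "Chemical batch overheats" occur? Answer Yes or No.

Yes

Temperature loop inoperative [AND]: Coolant supply malfunctions=occurs, Agitator faulted=occurs, B temperature probe malfunctions=not → not all inputs occur → does not occur.
Quench path inoperative [OR]: Temperature loop inoperative=not, A chilled-water valve offline=not, Reserve rupture disc lost=occurs, Auxiliary high-temp switch is inoperative=not → at least one input occurs → occurs.
Cooling jacket inoperative [OR]: Controller is out=not, Quench path inoperative=occurs, Standby jacket pump faulted=not → at least one input occurs → occurs.
Interlock chain inoperative [AND]: Redundant quench valve is inoperative=not, Auxiliary trip relay malfunctions=not → not all inputs occur → does not occur.
Chemical batch overheats [OR]: Cooling jacket inoperative=occurs, Interlock chain inoperative=not → at least one input occurs → occurs.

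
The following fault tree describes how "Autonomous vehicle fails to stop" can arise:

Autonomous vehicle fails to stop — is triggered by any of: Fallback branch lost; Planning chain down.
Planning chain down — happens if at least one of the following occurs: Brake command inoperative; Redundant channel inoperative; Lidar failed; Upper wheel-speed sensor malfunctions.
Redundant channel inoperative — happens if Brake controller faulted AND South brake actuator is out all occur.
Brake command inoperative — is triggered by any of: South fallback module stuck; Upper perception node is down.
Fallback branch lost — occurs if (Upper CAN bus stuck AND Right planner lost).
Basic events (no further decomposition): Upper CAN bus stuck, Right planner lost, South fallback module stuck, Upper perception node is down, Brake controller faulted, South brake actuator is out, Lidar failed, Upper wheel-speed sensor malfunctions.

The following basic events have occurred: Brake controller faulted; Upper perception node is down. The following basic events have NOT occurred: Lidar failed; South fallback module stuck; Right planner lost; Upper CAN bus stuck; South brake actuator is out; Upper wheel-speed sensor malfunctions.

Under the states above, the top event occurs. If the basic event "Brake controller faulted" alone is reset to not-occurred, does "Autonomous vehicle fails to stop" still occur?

Yes

Counterfactual: set "Brake controller faulted" to not occurred.
Fallback branch lost [AND]: Upper CAN bus stuck=not, Right planner lost=not → not all inputs occur → does not occur.
Brake command inoperative [OR]: South fallback module stuck=not, Upper perception node is down=occurs → at least one input occurs → occurs.
Redundant channel inoperative [AND]: Brake controller faulted=not, South brake actuator is out=not → not all inputs occur → does not occur.
Planning chain down [OR]: Brake command inoperative=occurs, Redundant channel inoperative=not, Lidar failed=not, Upper wheel-speed sensor malfunctions=not → at least one input occurs → occurs.
Autonomous vehicle fails to stop [OR]: Fallback branch lost=not, Planning chain down=occurs → at least one input occurs → occurs.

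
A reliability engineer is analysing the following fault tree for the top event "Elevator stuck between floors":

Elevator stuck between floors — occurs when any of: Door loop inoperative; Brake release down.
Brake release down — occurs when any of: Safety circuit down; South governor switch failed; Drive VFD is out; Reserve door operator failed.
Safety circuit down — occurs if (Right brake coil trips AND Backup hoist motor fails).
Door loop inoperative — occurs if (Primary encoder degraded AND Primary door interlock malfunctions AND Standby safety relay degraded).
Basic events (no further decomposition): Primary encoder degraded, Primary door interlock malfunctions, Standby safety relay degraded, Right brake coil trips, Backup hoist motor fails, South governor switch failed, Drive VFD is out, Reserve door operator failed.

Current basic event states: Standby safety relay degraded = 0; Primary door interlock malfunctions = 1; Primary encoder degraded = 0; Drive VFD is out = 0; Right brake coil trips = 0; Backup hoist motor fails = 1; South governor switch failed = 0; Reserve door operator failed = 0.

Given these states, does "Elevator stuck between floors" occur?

Door loop inoperative [AND]: Primary encoder degraded=not, Primary door interlock malfunctions=occurs, Standby safety relay degraded=not → not all inputs occur → does not occur.
Safety circuit down [AND]: Right brake coil trips=not, Backup hoist motor fails=occurs → not all inputs occur → does not occur.
Brake release down [OR]: Safety circuit down=not, South governor switch failed=not, Drive VFD is out=not, Reserve door operator failed=not → no input occurs → does not occur.
Elevator stuck between floors [OR]: Door loop inoperative=not, Brake release down=not → no input occurs → does not occur.

No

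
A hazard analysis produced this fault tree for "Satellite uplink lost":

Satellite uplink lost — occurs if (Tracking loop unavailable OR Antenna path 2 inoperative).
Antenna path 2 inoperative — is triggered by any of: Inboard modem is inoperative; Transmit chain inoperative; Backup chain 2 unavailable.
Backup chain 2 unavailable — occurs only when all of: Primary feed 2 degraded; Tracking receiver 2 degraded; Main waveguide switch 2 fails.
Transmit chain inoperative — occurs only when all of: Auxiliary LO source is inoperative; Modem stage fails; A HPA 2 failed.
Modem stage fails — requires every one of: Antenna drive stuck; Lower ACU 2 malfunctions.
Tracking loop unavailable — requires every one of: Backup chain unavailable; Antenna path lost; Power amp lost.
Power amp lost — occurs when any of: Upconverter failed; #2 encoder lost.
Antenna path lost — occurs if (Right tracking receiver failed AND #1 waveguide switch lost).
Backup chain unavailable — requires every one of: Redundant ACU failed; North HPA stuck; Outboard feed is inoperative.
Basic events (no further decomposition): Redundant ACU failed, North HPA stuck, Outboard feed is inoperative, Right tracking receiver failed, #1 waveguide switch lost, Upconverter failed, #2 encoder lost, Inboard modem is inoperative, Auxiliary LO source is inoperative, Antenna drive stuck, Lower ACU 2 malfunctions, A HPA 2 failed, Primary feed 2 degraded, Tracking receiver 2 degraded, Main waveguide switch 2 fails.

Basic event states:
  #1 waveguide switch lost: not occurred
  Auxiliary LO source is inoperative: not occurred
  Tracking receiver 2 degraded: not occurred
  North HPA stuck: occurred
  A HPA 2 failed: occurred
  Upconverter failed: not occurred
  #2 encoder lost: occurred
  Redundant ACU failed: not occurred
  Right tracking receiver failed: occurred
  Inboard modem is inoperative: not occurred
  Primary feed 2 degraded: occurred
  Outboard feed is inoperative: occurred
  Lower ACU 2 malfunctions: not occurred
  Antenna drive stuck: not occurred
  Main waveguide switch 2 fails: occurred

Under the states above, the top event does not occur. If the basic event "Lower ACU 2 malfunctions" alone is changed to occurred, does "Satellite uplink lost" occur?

Counterfactual: set "Lower ACU 2 malfunctions" to occurred.
Backup chain unavailable [AND]: Redundant ACU failed=not, North HPA stuck=occurs, Outboard feed is inoperative=occurs → not all inputs occur → does not occur.
Antenna path lost [AND]: Right tracking receiver failed=occurs, #1 waveguide switch lost=not → not all inputs occur → does not occur.
Power amp lost [OR]: Upconverter failed=not, #2 encoder lost=occurs → at least one input occurs → occurs.
Tracking loop unavailable [AND]: Backup chain unavailable=not, Antenna path lost=not, Power amp lost=occurs → not all inputs occur → does not occur.
Modem stage fails [AND]: Antenna drive stuck=not, Lower ACU 2 malfunctions=occurs → not all inputs occur → does not occur.
Transmit chain inoperative [AND]: Auxiliary LO source is inoperative=not, Modem stage fails=not, A HPA 2 failed=occurs → not all inputs occur → does not occur.
Backup chain 2 unavailable [AND]: Primary feed 2 degraded=occurs, Tracking receiver 2 degraded=not, Main waveguide switch 2 fails=occurs → not all inputs occur → does not occur.
Antenna path 2 inoperative [OR]: Inboard modem is inoperative=not, Transmit chain inoperative=not, Backup chain 2 unavailable=not → no input occurs → does not occur.
Satellite uplink lost [OR]: Tracking loop unavailable=not, Antenna path 2 inoperative=not → no input occurs → does not occur.

No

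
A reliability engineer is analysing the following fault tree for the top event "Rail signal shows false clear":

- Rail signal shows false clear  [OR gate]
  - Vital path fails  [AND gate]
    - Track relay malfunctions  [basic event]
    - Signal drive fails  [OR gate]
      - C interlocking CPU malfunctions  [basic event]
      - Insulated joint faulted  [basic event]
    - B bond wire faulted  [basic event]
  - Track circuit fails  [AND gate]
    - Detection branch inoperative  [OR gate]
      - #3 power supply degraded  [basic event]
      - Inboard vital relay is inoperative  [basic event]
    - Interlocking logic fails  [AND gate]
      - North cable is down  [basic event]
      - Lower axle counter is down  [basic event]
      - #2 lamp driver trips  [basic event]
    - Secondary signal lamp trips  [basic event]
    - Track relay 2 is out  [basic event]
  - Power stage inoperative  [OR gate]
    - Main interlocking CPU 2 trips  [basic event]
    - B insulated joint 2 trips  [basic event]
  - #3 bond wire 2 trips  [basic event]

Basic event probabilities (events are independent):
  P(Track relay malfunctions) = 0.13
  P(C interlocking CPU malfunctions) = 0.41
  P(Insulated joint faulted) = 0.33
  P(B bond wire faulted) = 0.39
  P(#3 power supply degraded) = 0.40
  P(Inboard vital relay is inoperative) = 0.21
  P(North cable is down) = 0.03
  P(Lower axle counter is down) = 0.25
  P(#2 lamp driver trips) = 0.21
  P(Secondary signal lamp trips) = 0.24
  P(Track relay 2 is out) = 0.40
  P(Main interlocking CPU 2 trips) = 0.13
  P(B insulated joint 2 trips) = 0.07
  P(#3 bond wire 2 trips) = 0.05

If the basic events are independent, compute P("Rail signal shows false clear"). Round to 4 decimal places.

P(Signal drive fails) [OR] = 1 − (1−0.41) × (1−0.33) = 0.604700
P(Vital path fails) [AND] = 0.13 × 0.604700 × 0.39 = 0.030658
P(Detection branch inoperative) [OR] = 1 − (1−0.40) × (1−0.21) = 0.526000
P(Interlocking logic fails) [AND] = 0.03 × 0.25 × 0.21 = 0.001575
P(Track circuit fails) [AND] = 0.526000 × 0.001575 × 0.24 × 0.40 = 0.000080
P(Power stage inoperative) [OR] = 1 − (1−0.13) × (1−0.07) = 0.190900
P(Rail signal shows false clear) [OR] = 1 − (1−0.030658) × (1−0.000080) × (1−0.190900) × (1−0.05) = 0.254980
Rounded to 4 decimal places: P(Rail signal shows false clear) ≈ 0.2550.

0.2550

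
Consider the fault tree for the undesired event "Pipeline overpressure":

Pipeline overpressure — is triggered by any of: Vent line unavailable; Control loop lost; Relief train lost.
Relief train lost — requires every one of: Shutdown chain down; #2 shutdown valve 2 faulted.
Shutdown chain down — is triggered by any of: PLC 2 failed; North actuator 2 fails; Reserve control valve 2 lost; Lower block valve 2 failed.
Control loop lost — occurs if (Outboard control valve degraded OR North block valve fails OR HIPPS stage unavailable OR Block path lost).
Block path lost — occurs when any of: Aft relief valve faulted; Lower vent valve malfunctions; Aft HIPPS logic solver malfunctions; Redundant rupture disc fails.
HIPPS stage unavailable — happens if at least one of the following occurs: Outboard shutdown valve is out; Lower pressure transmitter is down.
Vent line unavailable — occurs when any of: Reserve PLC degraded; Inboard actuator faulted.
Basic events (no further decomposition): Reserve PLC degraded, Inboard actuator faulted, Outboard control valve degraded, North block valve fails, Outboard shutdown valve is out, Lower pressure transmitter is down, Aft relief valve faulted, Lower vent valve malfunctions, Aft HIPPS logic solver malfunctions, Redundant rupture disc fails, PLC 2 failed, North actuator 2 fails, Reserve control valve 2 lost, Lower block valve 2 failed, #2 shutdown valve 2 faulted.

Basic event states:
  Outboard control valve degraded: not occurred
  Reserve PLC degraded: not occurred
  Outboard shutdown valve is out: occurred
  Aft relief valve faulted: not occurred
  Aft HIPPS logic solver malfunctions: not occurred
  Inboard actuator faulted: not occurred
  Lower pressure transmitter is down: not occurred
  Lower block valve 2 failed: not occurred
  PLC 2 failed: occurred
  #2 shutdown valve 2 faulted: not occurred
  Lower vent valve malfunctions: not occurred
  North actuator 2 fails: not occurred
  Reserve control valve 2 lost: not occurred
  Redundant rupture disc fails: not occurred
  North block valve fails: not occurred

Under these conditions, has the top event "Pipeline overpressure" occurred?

Vent line unavailable [OR]: Reserve PLC degraded=not, Inboard actuator faulted=not → no input occurs → does not occur.
HIPPS stage unavailable [OR]: Outboard shutdown valve is out=occurs, Lower pressure transmitter is down=not → at least one input occurs → occurs.
Block path lost [OR]: Aft relief valve faulted=not, Lower vent valve malfunctions=not, Aft HIPPS logic solver malfunctions=not, Redundant rupture disc fails=not → no input occurs → does not occur.
Control loop lost [OR]: Outboard control valve degraded=not, North block valve fails=not, HIPPS stage unavailable=occurs, Block path lost=not → at least one input occurs → occurs.
Shutdown chain down [OR]: PLC 2 failed=occurs, North actuator 2 fails=not, Reserve control valve 2 lost=not, Lower block valve 2 failed=not → at least one input occurs → occurs.
Relief train lost [AND]: Shutdown chain down=occurs, #2 shutdown valve 2 faulted=not → not all inputs occur → does not occur.
Pipeline overpressure [OR]: Vent line unavailable=not, Control loop lost=occurs, Relief train lost=not → at least one input occurs → occurs.

Yes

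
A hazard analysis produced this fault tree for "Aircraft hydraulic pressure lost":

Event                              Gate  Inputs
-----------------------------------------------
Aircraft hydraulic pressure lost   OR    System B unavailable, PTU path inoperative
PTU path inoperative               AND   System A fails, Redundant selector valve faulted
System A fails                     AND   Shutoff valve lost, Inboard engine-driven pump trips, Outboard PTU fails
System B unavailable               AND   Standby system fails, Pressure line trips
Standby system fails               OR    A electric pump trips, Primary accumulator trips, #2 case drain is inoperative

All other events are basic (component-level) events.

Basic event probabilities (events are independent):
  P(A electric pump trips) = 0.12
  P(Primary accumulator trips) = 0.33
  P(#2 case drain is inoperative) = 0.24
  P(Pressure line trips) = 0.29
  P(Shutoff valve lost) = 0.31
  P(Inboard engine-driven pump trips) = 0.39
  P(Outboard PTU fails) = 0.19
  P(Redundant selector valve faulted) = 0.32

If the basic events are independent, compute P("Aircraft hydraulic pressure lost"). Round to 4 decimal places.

0.1662

P(Standby system fails) [OR] = 1 − (1−0.12) × (1−0.33) × (1−0.24) = 0.551904
P(System B unavailable) [AND] = 0.551904 × 0.29 = 0.160052
P(System A fails) [AND] = 0.31 × 0.39 × 0.19 = 0.022971
P(PTU path inoperative) [AND] = 0.022971 × 0.32 = 0.007351
P(Aircraft hydraulic pressure lost) [OR] = 1 − (1−0.160052) × (1−0.007351) = 0.166226
Rounded to 4 decimal places: P(Aircraft hydraulic pressure lost) ≈ 0.1662.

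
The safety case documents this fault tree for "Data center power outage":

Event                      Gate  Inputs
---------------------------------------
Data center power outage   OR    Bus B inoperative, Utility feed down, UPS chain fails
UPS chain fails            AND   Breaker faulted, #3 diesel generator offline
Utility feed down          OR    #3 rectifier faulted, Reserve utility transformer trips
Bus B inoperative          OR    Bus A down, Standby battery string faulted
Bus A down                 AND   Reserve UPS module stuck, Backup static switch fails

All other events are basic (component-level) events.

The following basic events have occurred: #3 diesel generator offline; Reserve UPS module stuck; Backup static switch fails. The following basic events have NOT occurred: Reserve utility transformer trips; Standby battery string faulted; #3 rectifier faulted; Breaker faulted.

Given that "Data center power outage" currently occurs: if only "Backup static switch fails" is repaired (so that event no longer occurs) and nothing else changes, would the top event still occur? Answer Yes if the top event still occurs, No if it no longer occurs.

Counterfactual: set "Backup static switch fails" to not occurred.
Bus A down [AND]: Reserve UPS module stuck=occurs, Backup static switch fails=not → not all inputs occur → does not occur.
Bus B inoperative [OR]: Bus A down=not, Standby battery string faulted=not → no input occurs → does not occur.
Utility feed down [OR]: #3 rectifier faulted=not, Reserve utility transformer trips=not → no input occurs → does not occur.
UPS chain fails [AND]: Breaker faulted=not, #3 diesel generator offline=occurs → not all inputs occur → does not occur.
Data center power outage [OR]: Bus B inoperative=not, Utility feed down=not, UPS chain fails=not → no input occurs → does not occur.

No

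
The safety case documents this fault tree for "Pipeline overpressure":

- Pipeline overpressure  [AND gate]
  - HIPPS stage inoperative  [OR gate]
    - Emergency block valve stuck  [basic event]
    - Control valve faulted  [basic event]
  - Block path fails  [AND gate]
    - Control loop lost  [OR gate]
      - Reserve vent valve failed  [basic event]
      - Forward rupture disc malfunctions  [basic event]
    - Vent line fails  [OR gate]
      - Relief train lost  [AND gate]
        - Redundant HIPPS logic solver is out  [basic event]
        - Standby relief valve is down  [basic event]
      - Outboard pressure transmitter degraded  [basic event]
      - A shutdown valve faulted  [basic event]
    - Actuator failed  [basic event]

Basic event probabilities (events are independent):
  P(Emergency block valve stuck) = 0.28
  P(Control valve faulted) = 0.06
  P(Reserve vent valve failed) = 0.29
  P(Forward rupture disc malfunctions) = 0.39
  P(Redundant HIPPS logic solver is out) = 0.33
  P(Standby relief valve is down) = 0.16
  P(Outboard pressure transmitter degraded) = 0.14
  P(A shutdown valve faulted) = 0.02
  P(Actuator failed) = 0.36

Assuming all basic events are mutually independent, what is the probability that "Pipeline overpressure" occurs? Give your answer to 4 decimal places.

P(HIPPS stage inoperative) [OR] = 1 − (1−0.28) × (1−0.06) = 0.323200
P(Control loop lost) [OR] = 1 − (1−0.29) × (1−0.39) = 0.566900
P(Relief train lost) [AND] = 0.33 × 0.16 = 0.052800
P(Vent line fails) [OR] = 1 − (1−0.052800) × (1−0.14) × (1−0.02) = 0.201700
P(Block path fails) [AND] = 0.566900 × 0.201700 × 0.36 = 0.041164
P(Pipeline overpressure) [AND] = 0.323200 × 0.041164 = 0.013304
Rounded to 4 decimal places: P(Pipeline overpressure) ≈ 0.0133.

0.0133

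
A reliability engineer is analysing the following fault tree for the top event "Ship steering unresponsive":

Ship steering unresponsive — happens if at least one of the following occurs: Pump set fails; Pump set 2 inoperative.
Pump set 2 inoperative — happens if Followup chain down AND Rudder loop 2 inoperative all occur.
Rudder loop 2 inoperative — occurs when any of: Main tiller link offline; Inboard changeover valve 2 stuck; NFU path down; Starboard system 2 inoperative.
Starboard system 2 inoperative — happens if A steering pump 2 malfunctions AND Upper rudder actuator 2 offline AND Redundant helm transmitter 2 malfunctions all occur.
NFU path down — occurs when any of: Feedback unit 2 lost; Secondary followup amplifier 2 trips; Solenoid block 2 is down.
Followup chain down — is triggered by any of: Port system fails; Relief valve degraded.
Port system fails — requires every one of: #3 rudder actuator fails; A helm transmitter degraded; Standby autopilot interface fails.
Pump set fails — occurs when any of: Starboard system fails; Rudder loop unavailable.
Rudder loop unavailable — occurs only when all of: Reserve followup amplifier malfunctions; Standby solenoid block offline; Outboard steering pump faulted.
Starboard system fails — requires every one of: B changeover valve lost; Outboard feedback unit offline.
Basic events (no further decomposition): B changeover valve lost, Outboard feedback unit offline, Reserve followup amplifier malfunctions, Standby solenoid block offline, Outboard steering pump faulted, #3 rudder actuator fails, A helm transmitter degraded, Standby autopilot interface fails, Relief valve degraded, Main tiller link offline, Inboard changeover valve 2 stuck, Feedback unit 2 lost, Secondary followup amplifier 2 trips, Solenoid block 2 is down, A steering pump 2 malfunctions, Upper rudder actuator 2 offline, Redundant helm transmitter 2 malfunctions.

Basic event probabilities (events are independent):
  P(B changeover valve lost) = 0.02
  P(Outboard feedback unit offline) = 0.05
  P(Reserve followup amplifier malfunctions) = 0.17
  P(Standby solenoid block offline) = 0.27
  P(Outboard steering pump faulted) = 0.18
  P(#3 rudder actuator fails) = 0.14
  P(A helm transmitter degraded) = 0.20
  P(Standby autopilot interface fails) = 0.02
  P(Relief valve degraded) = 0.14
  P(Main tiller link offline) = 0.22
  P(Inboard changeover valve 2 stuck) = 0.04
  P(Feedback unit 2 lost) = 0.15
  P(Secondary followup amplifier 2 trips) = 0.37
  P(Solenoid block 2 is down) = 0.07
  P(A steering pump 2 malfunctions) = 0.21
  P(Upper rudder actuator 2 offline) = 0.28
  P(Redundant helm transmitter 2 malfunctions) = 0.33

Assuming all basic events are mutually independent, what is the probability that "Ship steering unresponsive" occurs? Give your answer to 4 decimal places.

0.0975

P(Starboard system fails) [AND] = 0.02 × 0.05 = 0.001000
P(Rudder loop unavailable) [AND] = 0.17 × 0.27 × 0.18 = 0.008262
P(Pump set fails) [OR] = 1 − (1−0.001000) × (1−0.008262) = 0.009254
P(Port system fails) [AND] = 0.14 × 0.20 × 0.02 = 0.000560
P(Followup chain down) [OR] = 1 − (1−0.000560) × (1−0.14) = 0.140482
P(NFU path down) [OR] = 1 − (1−0.15) × (1−0.37) × (1−0.07) = 0.501985
P(Starboard system 2 inoperative) [AND] = 0.21 × 0.28 × 0.33 = 0.019404
P(Rudder loop 2 inoperative) [OR] = 1 − (1−0.22) × (1−0.04) × (1−0.501985) × (1−0.019404) = 0.634322
P(Pump set 2 inoperative) [AND] = 0.140482 × 0.634322 = 0.089111
P(Ship steering unresponsive) [OR] = 1 − (1−0.009254) × (1−0.089111) = 0.097540
Rounded to 4 decimal places: P(Ship steering unresponsive) ≈ 0.0975.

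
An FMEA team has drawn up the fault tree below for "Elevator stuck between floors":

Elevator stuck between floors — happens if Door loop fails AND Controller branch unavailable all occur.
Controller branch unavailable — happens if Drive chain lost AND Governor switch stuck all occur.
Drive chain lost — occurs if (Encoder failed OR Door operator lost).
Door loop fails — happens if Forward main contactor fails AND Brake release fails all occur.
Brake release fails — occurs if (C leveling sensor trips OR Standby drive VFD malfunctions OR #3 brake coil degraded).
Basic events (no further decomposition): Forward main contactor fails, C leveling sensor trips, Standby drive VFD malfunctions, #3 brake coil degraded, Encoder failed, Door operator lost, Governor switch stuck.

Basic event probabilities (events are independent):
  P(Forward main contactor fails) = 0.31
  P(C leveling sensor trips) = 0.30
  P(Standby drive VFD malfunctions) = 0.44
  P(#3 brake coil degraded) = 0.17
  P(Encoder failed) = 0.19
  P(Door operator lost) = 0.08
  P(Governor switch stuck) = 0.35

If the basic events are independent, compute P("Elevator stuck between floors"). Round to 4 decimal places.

P(Brake release fails) [OR] = 1 − (1−0.30) × (1−0.44) × (1−0.17) = 0.674640
P(Door loop fails) [AND] = 0.31 × 0.674640 = 0.209138
P(Drive chain lost) [OR] = 1 − (1−0.19) × (1−0.08) = 0.254800
P(Controller branch unavailable) [AND] = 0.254800 × 0.35 = 0.089180
P(Elevator stuck between floors) [AND] = 0.209138 × 0.089180 = 0.018651
Rounded to 4 decimal places: P(Elevator stuck between floors) ≈ 0.0187.

0.0187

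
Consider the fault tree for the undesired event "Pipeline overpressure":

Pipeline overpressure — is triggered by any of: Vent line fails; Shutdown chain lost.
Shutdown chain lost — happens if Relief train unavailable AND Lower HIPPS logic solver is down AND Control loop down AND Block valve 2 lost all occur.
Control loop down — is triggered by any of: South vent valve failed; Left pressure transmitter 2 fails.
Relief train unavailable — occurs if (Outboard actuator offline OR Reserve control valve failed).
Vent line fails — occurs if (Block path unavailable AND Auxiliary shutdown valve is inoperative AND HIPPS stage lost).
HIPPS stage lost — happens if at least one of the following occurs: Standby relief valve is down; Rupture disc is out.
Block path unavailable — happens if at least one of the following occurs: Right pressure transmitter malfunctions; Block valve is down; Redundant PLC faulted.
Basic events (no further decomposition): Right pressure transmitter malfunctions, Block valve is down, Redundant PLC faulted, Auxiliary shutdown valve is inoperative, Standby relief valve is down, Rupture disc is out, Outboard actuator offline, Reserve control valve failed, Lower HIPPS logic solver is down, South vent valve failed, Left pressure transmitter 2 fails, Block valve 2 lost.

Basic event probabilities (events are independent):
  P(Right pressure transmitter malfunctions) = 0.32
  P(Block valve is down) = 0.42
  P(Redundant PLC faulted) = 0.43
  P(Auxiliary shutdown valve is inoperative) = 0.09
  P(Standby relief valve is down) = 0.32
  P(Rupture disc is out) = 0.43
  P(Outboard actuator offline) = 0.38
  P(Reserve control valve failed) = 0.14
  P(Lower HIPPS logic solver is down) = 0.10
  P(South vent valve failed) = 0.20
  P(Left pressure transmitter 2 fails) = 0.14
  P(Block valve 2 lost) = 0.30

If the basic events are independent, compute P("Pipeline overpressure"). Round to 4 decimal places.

0.0469

P(Block path unavailable) [OR] = 1 − (1−0.32) × (1−0.42) × (1−0.43) = 0.775192
P(HIPPS stage lost) [OR] = 1 − (1−0.32) × (1−0.43) = 0.612400
P(Vent line fails) [AND] = 0.775192 × 0.09 × 0.612400 = 0.042725
P(Relief train unavailable) [OR] = 1 − (1−0.38) × (1−0.14) = 0.466800
P(Control loop down) [OR] = 1 − (1−0.20) × (1−0.14) = 0.312000
P(Shutdown chain lost) [AND] = 0.466800 × 0.10 × 0.312000 × 0.30 = 0.004369
P(Pipeline overpressure) [OR] = 1 − (1−0.042725) × (1−0.004369) = 0.046907
Rounded to 4 decimal places: P(Pipeline overpressure) ≈ 0.0469.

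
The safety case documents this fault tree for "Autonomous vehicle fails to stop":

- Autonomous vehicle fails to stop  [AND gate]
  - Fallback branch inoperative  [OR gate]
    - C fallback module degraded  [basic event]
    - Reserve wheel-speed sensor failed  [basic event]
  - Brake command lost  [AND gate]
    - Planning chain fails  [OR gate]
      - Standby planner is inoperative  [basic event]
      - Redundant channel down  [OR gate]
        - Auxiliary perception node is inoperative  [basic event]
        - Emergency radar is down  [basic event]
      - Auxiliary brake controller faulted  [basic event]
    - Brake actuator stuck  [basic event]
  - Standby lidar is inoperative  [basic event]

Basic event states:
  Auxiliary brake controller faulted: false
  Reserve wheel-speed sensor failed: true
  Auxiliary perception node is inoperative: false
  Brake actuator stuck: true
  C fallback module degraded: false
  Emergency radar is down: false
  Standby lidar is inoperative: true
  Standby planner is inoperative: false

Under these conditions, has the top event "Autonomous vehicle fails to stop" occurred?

Fallback branch inoperative [OR]: C fallback module degraded=not, Reserve wheel-speed sensor failed=occurs → at least one input occurs → occurs.
Redundant channel down [OR]: Auxiliary perception node is inoperative=not, Emergency radar is down=not → no input occurs → does not occur.
Planning chain fails [OR]: Standby planner is inoperative=not, Redundant channel down=not, Auxiliary brake controller faulted=not → no input occurs → does not occur.
Brake command lost [AND]: Planning chain fails=not, Brake actuator stuck=occurs → not all inputs occur → does not occur.
Autonomous vehicle fails to stop [AND]: Fallback branch inoperative=occurs, Brake command lost=not, Standby lidar is inoperative=occurs → not all inputs occur → does not occur.

No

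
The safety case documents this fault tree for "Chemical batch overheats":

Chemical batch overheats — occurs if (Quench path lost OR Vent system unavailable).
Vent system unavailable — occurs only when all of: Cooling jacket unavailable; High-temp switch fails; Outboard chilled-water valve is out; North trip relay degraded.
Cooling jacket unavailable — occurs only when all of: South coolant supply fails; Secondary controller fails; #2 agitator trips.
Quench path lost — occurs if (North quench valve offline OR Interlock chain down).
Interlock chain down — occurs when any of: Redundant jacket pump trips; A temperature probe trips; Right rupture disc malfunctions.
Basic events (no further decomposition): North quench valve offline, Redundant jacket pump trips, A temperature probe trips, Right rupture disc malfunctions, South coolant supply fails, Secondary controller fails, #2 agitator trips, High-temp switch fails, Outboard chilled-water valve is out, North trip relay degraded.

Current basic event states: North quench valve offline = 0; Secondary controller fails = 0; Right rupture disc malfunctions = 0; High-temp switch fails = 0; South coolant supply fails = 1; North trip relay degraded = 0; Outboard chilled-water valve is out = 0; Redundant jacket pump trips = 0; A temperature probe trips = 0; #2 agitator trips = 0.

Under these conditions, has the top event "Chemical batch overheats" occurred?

Interlock chain down [OR]: Redundant jacket pump trips=not, A temperature probe trips=not, Right rupture disc malfunctions=not → no input occurs → does not occur.
Quench path lost [OR]: North quench valve offline=not, Interlock chain down=not → no input occurs → does not occur.
Cooling jacket unavailable [AND]: South coolant supply fails=occurs, Secondary controller fails=not, #2 agitator trips=not → not all inputs occur → does not occur.
Vent system unavailable [AND]: Cooling jacket unavailable=not, High-temp switch fails=not, Outboard chilled-water valve is out=not, North trip relay degraded=not → not all inputs occur → does not occur.
Chemical batch overheats [OR]: Quench path lost=not, Vent system unavailable=not → no input occurs → does not occur.

No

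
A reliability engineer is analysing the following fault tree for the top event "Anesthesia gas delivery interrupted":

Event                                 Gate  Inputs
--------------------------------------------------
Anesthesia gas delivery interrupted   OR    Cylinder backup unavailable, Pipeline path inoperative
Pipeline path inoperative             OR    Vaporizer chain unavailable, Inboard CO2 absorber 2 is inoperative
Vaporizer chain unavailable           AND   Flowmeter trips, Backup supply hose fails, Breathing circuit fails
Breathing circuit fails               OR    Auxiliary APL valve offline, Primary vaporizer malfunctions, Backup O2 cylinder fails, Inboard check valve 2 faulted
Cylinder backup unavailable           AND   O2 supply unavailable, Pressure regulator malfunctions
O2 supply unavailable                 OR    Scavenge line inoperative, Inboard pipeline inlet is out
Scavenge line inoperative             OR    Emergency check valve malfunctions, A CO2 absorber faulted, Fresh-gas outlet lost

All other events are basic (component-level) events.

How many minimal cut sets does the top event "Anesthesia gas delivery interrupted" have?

Scavenge line inoperative [OR]: union of children's cut sets → 3 cut set(s).
O2 supply unavailable [OR]: union of children's cut sets → 4 cut set(s).
Cylinder backup unavailable [AND]: one cut set from each child combined → 4 × 1 = 4 cut set(s).
Breathing circuit fails [OR]: union of children's cut sets → 4 cut set(s).
Vaporizer chain unavailable [AND]: one cut set from each child combined → 1 × 1 × 4 = 4 cut set(s).
Pipeline path inoperative [OR]: union of children's cut sets → 5 cut set(s).
Anesthesia gas delivery interrupted [OR]: union of children's cut sets → 9 cut set(s).
Minimal cut sets: {Emergency check valve malfunctions, Pressure regulator malfunctions}; {A CO2 absorber faulted, Pressure regulator malfunctions}; {Fresh-gas outlet lost, Pressure regulator malfunctions}; {Inboard pipeline inlet is out, Pressure regulator malfunctions}; {Auxiliary APL valve offline, Backup supply hose fails, Flowmeter trips}; {Backup supply hose fails, Flowmeter trips, Primary vaporizer malfunctions}; {Backup O2 cylinder fails, Backup supply hose fails, Flowmeter trips}; {Backup supply hose fails, Flowmeter trips, Inboard check valve 2 faulted}; {Inboard CO2 absorber 2 is inoperative}.

9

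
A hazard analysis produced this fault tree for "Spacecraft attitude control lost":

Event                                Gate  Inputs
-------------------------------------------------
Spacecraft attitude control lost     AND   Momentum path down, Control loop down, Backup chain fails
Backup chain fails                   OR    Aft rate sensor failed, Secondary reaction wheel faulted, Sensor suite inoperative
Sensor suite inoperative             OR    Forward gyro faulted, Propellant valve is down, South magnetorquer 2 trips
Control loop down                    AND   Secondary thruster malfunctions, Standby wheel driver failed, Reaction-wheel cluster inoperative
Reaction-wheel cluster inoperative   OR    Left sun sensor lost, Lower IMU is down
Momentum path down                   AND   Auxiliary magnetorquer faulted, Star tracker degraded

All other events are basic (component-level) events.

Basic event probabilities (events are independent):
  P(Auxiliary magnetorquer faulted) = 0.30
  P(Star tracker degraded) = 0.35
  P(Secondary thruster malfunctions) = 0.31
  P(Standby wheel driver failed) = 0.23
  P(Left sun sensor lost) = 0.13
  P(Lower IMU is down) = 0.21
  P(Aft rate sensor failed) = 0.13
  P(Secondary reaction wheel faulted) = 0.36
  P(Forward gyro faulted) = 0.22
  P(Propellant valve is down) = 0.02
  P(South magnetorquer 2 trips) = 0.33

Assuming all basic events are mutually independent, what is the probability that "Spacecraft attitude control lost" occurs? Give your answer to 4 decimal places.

0.0017

P(Momentum path down) [AND] = 0.30 × 0.35 = 0.105000
P(Reaction-wheel cluster inoperative) [OR] = 1 − (1−0.13) × (1−0.21) = 0.312700
P(Control loop down) [AND] = 0.31 × 0.23 × 0.312700 = 0.022296
P(Sensor suite inoperative) [OR] = 1 − (1−0.22) × (1−0.02) × (1−0.33) = 0.487852
P(Backup chain fails) [OR] = 1 − (1−0.13) × (1−0.36) × (1−0.487852) = 0.714836
P(Spacecraft attitude control lost) [AND] = 0.105000 × 0.022296 × 0.714836 = 0.001673
Rounded to 4 decimal places: P(Spacecraft attitude control lost) ≈ 0.0017.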